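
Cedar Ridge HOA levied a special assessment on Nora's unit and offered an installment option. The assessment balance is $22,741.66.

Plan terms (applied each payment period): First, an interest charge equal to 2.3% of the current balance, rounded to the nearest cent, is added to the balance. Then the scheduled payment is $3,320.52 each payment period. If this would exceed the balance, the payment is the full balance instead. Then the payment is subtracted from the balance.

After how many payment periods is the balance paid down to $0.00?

8

Payment period 1: $22,741.66 +$523.06 interest = $23,264.72; pay $3,320.52 → $19,944.20
Payment period 2: $19,944.20 +$458.72 interest = $20,402.92; pay $3,320.52 → $17,082.40
Payment period 3: $17,082.40 +$392.90 interest = $17,475.30; pay $3,320.52 → $14,154.78
Payment period 4: $14,154.78 +$325.56 interest = $14,480.34; pay $3,320.52 → $11,159.82
Payment period 5: $11,159.82 +$256.68 interest = $11,416.50; pay $3,320.52 → $8,095.98
Payment period 6: $8,095.98 +$186.21 interest = $8,282.19; pay $3,320.52 → $4,961.67
Payment period 7: $4,961.67 +$114.12 interest = $5,075.79; pay $3,320.52 → $1,755.27
Payment period 8: $1,755.27 +$40.37 interest = $1,795.64; pay $1,795.64 → $0.00
Balance reaches $0.00 in payment period 8.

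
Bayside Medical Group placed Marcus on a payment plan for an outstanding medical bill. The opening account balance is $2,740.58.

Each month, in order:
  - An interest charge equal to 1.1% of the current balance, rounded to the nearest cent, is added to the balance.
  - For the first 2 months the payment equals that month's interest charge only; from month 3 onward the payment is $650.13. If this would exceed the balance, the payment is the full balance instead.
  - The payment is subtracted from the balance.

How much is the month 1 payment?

Month 1: $2,740.58 +$30.15 interest = $2,770.73; pay $30.15 → $2,740.58

$30.15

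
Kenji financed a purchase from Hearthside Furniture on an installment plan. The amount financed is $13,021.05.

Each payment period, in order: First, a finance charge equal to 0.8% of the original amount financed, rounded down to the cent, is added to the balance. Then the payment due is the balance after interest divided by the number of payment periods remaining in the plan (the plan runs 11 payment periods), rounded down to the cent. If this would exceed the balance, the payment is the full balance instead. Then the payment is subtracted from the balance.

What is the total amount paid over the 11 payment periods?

Payment period 1: opening $13,021.05; interest $104.16 → $13,125.21; payment $1,193.20; balance $11,932.01
Payment period 2: opening $11,932.01; interest $104.16 → $12,036.17; payment $1,203.61; balance $10,832.56
Payment period 3: opening $10,832.56; interest $104.16 → $10,936.72; payment $1,215.19; balance $9,721.53
Payment period 4: opening $9,721.53; interest $104.16 → $9,825.69; payment $1,228.21; balance $8,597.48
Payment period 5: opening $8,597.48; interest $104.16 → $8,701.64; payment $1,243.09; balance $7,458.55
Payment period 6: opening $7,458.55; interest $104.16 → $7,562.71; payment $1,260.45; balance $6,302.26
Payment period 7: opening $6,302.26; interest $104.16 → $6,406.42; payment $1,281.28; balance $5,125.14
Payment period 8: opening $5,125.14; interest $104.16 → $5,229.30; payment $1,307.32; balance $3,921.98
Payment period 9: opening $3,921.98; interest $104.16 → $4,026.14; payment $1,342.04; balance $2,684.10
Payment period 10: opening $2,684.10; interest $104.16 → $2,788.26; payment $1,394.13; balance $1,394.13
Payment period 11: opening $1,394.13; interest $104.16 → $1,498.29; payment $1,498.29; balance $0.00
Total paid: $14,166.81

$14,166.81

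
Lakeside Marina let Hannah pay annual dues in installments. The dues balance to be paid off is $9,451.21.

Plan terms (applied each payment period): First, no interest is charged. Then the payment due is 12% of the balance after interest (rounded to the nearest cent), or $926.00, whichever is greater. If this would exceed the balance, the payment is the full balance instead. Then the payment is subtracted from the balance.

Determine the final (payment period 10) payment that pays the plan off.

Payment period 1: opening $9,451.21; payment $1,134.15; balance $8,317.06
Payment period 2: opening $8,317.06; payment $998.05; balance $7,319.01
Payment period 3: opening $7,319.01; payment $926.00; balance $6,393.01
Payment period 4: opening $6,393.01; payment $926.00; balance $5,467.01
Payment period 5: opening $5,467.01; payment $926.00; balance $4,541.01
Payment period 6: opening $4,541.01; payment $926.00; balance $3,615.01
Payment period 7: opening $3,615.01; payment $926.00; balance $2,689.01
Payment period 8: opening $2,689.01; payment $926.00; balance $1,763.01
Payment period 9: opening $1,763.01; payment $926.00; balance $837.01
Payment period 10: opening $837.01; payment $837.01; balance $0.00

$837.01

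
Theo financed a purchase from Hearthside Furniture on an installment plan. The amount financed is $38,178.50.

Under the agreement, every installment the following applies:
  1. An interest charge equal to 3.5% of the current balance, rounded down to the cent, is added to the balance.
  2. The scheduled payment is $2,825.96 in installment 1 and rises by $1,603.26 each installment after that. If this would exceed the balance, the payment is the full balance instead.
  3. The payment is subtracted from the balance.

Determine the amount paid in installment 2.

$4,429.22

Installment 1: opening $38,178.50; interest $1,336.24 → $39,514.74; payment $2,825.96; balance $36,688.78
Installment 2: opening $36,688.78; interest $1,284.10 → $37,972.88; payment $4,429.22; balance $33,543.66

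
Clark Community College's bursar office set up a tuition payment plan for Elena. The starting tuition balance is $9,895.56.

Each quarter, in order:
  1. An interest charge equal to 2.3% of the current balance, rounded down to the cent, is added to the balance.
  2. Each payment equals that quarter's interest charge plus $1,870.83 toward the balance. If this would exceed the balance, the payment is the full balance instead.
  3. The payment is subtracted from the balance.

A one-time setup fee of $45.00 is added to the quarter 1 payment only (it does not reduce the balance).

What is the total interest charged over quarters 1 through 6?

# | Opening | Interest | Payment | Fee | End bal
1 | $9,895.56 | $227.59 | $2,098.42 | $45.00 | $8,024.73
2 | $8,024.73 | $184.56 | $2,055.39 | — | $6,153.90
3 | $6,153.90 | $141.53 | $2,012.36 | — | $4,283.07
4 | $4,283.07 | $98.51 | $1,969.34 | — | $2,412.24
5 | $2,412.24 | $55.48 | $1,926.31 | — | $541.41
6 | $541.41 | $12.45 | $553.86 | — | $0.00
Total interest: $227.59 + $184.56 + $141.53 + $98.51 + $55.48 + $12.45 = $720.12

$720.12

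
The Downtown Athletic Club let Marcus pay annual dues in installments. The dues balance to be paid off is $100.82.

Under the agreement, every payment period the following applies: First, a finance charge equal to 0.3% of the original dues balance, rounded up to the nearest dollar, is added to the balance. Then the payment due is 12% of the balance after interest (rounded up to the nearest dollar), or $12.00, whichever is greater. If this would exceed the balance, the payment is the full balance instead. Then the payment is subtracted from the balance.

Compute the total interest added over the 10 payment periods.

$10.00

Payment period 1: $100.82 +$1.00 interest = $101.82; pay $13.00 → $88.82
Payment period 2: $88.82 +$1.00 interest = $89.82; pay $12.00 → $77.82
Payment period 3: $77.82 +$1.00 interest = $78.82; pay $12.00 → $66.82
Payment period 4: $66.82 +$1.00 interest = $67.82; pay $12.00 → $55.82
Payment period 5: $55.82 +$1.00 interest = $56.82; pay $12.00 → $44.82
Payment period 6: $44.82 +$1.00 interest = $45.82; pay $12.00 → $33.82
Payment period 7: $33.82 +$1.00 interest = $34.82; pay $12.00 → $22.82
Payment period 8: $22.82 +$1.00 interest = $23.82; pay $12.00 → $11.82
Payment period 9: $11.82 +$1.00 interest = $12.82; pay $12.00 → $0.82
Payment period 10: $0.82 +$1.00 interest = $1.82; pay $1.82 → $0.00
Total interest: $1.00 + $1.00 + $1.00 + $1.00 + $1.00 + $1.00 + $1.00 + $1.00 + $1.00 + $1.00 = $10.00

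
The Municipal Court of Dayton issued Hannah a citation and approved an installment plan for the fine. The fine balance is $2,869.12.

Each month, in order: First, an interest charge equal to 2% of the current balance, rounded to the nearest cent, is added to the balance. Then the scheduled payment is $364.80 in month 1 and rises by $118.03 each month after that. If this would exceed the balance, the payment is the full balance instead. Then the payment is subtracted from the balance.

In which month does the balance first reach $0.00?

6

Month 1: opening $2,869.12; interest $57.38 → $2,926.50; payment $364.80; balance $2,561.70
Month 2: opening $2,561.70; interest $51.23 → $2,612.93; payment $482.83; balance $2,130.10
Month 3: opening $2,130.10; interest $42.60 → $2,172.70; payment $600.86; balance $1,571.84
Month 4: opening $1,571.84; interest $31.44 → $1,603.28; payment $718.89; balance $884.39
Month 5: opening $884.39; interest $17.69 → $902.08; payment $836.92; balance $65.16
Month 6: opening $65.16; interest $1.30 → $66.46; payment $66.46; balance $0.00
Balance reaches $0.00 in month 6.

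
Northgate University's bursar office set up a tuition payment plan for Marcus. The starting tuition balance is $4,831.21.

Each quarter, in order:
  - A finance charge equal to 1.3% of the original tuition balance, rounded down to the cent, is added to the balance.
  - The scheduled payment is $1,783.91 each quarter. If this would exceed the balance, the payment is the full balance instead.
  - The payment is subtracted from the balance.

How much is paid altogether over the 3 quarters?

# | Opening | Interest | Payment | End bal
1 | $4,831.21 | $62.80 | $1,783.91 | $3,110.10
2 | $3,110.10 | $62.80 | $1,783.91 | $1,388.99
3 | $1,388.99 | $62.80 | $1,451.79 | $0.00
Total paid: $5,019.61

$5,019.61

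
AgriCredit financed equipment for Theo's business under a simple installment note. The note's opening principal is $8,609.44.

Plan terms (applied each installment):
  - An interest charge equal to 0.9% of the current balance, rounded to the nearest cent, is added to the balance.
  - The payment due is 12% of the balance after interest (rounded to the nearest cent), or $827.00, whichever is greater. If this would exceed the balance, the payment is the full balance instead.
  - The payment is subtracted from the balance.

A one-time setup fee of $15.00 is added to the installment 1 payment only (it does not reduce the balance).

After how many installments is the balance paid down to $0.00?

11

Installment 1: opening $8,609.44; interest $77.48 → $8,686.92; payment $1,042.43 (+ $15.00 fee); balance $7,644.49
Installment 2: opening $7,644.49; interest $68.80 → $7,713.29; payment $925.59; balance $6,787.70
Installment 3: opening $6,787.70; interest $61.09 → $6,848.79; payment $827.00; balance $6,021.79
Installment 4: opening $6,021.79; interest $54.20 → $6,075.99; payment $827.00; balance $5,248.99
Installment 5: opening $5,248.99; interest $47.24 → $5,296.23; payment $827.00; balance $4,469.23
Installment 6: opening $4,469.23; interest $40.22 → $4,509.45; payment $827.00; balance $3,682.45
Installment 7: opening $3,682.45; interest $33.14 → $3,715.59; payment $827.00; balance $2,888.59
Installment 8: opening $2,888.59; interest $26.00 → $2,914.59; payment $827.00; balance $2,087.59
Installment 9: opening $2,087.59; interest $18.79 → $2,106.38; payment $827.00; balance $1,279.38
Installment 10: opening $1,279.38; interest $11.51 → $1,290.89; payment $827.00; balance $463.89
Installment 11: opening $463.89; interest $4.18 → $468.07; payment $468.07; balance $0.00
Balance reaches $0.00 in installment 11.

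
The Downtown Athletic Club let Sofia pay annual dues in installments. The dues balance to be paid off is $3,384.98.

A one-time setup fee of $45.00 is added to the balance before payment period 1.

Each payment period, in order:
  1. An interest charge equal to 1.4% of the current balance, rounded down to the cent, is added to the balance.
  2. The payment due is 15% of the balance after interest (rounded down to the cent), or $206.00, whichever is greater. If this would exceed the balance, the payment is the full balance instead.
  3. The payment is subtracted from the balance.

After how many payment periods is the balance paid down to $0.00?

Payment period 1: $3,429.98 +$48.01 interest = $3,477.99; pay $521.69 → $2,956.30
Payment period 2: $2,956.30 +$41.38 interest = $2,997.68; pay $449.65 → $2,548.03
Payment period 3: $2,548.03 +$35.67 interest = $2,583.70; pay $387.55 → $2,196.15
Payment period 4: $2,196.15 +$30.74 interest = $2,226.89; pay $334.03 → $1,892.86
Payment period 5: $1,892.86 +$26.50 interest = $1,919.36; pay $287.90 → $1,631.46
Payment period 6: $1,631.46 +$22.84 interest = $1,654.30; pay $248.14 → $1,406.16
Payment period 7: $1,406.16 +$19.68 interest = $1,425.84; pay $213.87 → $1,211.97
Payment period 8: $1,211.97 +$16.96 interest = $1,228.93; pay $206.00 → $1,022.93
Payment period 9: $1,022.93 +$14.32 interest = $1,037.25; pay $206.00 → $831.25
Payment period 10: $831.25 +$11.63 interest = $842.88; pay $206.00 → $636.88
Payment period 11: $636.88 +$8.91 interest = $645.79; pay $206.00 → $439.79
Payment period 12: $439.79 +$6.15 interest = $445.94; pay $206.00 → $239.94
Payment period 13: $239.94 +$3.35 interest = $243.29; pay $206.00 → $37.29
Payment period 14: $37.29 +$0.52 interest = $37.81; pay $37.81 → $0.00
Balance reaches $0.00 in payment period 14.

14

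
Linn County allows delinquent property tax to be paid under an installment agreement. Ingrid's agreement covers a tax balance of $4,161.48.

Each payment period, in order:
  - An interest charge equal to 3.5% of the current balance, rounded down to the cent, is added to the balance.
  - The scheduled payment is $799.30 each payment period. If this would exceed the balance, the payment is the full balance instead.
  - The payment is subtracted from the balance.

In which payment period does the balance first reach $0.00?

# | Opening | Interest | Payment | End bal
1 | $4,161.48 | $145.65 | $799.30 | $3,507.83
2 | $3,507.83 | $122.77 | $799.30 | $2,831.30
3 | $2,831.30 | $99.09 | $799.30 | $2,131.09
4 | $2,131.09 | $74.58 | $799.30 | $1,406.37
5 | $1,406.37 | $49.22 | $799.30 | $656.29
6 | $656.29 | $22.97 | $679.26 | $0.00
Balance reaches $0.00 in payment period 6.

6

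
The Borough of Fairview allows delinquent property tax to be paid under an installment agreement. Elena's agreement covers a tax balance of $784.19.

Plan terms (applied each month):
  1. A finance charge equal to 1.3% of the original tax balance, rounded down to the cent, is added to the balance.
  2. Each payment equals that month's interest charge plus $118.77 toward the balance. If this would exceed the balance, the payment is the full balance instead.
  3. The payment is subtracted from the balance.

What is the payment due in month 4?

$128.96

Month 1: opening $784.19; interest $10.19 → $794.38; payment $128.96; balance $665.42
Month 2: opening $665.42; interest $10.19 → $675.61; payment $128.96; balance $546.65
Month 3: opening $546.65; interest $10.19 → $556.84; payment $128.96; balance $427.88
Month 4: opening $427.88; interest $10.19 → $438.07; payment $128.96; balance $309.11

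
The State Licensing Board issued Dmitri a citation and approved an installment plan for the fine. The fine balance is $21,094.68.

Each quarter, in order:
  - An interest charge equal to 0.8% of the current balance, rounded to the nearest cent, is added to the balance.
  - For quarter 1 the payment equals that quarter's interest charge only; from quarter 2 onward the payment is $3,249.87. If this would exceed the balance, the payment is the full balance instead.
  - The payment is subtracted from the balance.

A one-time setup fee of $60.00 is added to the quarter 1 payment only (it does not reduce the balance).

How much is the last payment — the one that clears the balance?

$2,252.18

Quarter 1: $21,094.68 +$168.76 interest = $21,263.44; pay $168.76 (+ $60.00 fee) → $21,094.68
Quarter 2: $21,094.68 +$168.76 interest = $21,263.44; pay $3,249.87 → $18,013.57
Quarter 3: $18,013.57 +$144.11 interest = $18,157.68; pay $3,249.87 → $14,907.81
Quarter 4: $14,907.81 +$119.26 interest = $15,027.07; pay $3,249.87 → $11,777.20
Quarter 5: $11,777.20 +$94.22 interest = $11,871.42; pay $3,249.87 → $8,621.55
Quarter 6: $8,621.55 +$68.97 interest = $8,690.52; pay $3,249.87 → $5,440.65
Quarter 7: $5,440.65 +$43.53 interest = $5,484.18; pay $3,249.87 → $2,234.31
Quarter 8: $2,234.31 +$17.87 interest = $2,252.18; pay $2,252.18 → $0.00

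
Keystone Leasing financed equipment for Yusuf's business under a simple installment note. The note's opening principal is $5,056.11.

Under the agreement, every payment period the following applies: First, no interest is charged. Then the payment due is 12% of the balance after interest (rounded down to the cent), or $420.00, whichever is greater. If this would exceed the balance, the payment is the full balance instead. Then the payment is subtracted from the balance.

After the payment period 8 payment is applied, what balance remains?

$1,345.61

Payment period 1: $5,056.11 − $606.73 → $4,449.38
Payment period 2: $4,449.38 − $533.92 → $3,915.46
Payment period 3: $3,915.46 − $469.85 → $3,445.61
Payment period 4: $3,445.61 − $420.00 → $3,025.61
Payment period 5: $3,025.61 − $420.00 → $2,605.61
Payment period 6: $2,605.61 − $420.00 → $2,185.61
Payment period 7: $2,185.61 − $420.00 → $1,765.61
Payment period 8: $1,765.61 − $420.00 → $1,345.61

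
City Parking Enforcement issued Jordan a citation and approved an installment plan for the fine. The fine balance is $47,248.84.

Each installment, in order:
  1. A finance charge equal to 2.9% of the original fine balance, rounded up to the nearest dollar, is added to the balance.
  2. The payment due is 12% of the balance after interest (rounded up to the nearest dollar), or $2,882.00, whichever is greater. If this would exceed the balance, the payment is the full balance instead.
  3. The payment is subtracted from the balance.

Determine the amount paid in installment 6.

# | Opening | Interest | Payment | End bal
1 | $47,248.84 | $1,371.00 | $5,835.00 | $42,784.84
2 | $42,784.84 | $1,371.00 | $5,299.00 | $38,856.84
3 | $38,856.84 | $1,371.00 | $4,828.00 | $35,399.84
4 | $35,399.84 | $1,371.00 | $4,413.00 | $32,357.84
5 | $32,357.84 | $1,371.00 | $4,048.00 | $29,680.84
6 | $29,680.84 | $1,371.00 | $3,727.00 | $27,324.84

$3,727.00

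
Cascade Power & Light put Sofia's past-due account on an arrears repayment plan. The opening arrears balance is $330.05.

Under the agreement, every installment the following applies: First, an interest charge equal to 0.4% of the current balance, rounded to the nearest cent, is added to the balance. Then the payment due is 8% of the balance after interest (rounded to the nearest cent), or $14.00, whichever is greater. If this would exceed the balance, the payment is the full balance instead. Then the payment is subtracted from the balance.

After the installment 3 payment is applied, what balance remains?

$260.10

Installment 1: $330.05 +$1.32 interest = $331.37; pay $26.51 → $304.86
Installment 2: $304.86 +$1.22 interest = $306.08; pay $24.49 → $281.59
Installment 3: $281.59 +$1.13 interest = $282.72; pay $22.62 → $260.10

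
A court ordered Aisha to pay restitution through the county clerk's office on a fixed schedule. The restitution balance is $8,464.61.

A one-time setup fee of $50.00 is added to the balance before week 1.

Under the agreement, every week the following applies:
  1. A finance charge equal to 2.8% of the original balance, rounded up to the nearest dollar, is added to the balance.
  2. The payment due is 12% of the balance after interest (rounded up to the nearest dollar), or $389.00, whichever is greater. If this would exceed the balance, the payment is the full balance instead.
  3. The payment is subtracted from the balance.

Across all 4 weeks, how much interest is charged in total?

$952.00

Week 1: opening $8,514.61; interest $238.00 → $8,752.61; payment $1,051.00; balance $7,701.61
Week 2: opening $7,701.61; interest $238.00 → $7,939.61; payment $953.00; balance $6,986.61
Week 3: opening $6,986.61; interest $238.00 → $7,224.61; payment $867.00; balance $6,357.61
Week 4: opening $6,357.61; interest $238.00 → $6,595.61; payment $792.00; balance $5,803.61
Total interest: $238.00 + $238.00 + $238.00 + $238.00 = $952.00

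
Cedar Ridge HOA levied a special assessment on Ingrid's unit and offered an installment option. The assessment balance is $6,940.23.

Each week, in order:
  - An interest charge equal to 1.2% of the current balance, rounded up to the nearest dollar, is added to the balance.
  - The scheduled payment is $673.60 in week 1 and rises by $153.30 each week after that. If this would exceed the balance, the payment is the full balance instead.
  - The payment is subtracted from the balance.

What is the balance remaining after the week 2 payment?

$5,600.73

Week 1: opening $6,940.23; interest $84.00 → $7,024.23; payment $673.60; balance $6,350.63
Week 2: opening $6,350.63; interest $77.00 → $6,427.63; payment $826.90; balance $5,600.73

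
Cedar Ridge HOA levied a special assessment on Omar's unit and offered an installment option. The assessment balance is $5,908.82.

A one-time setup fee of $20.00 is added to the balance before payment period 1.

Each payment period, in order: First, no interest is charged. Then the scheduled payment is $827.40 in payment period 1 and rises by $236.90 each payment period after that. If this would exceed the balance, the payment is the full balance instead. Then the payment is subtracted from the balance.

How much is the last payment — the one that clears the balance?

$1,197.82

Payment period 1: $5,928.82 − $827.40 → $5,101.42
Payment period 2: $5,101.42 − $1,064.30 → $4,037.12
Payment period 3: $4,037.12 − $1,301.20 → $2,735.92
Payment period 4: $2,735.92 − $1,538.10 → $1,197.82
Payment period 5: $1,197.82 − $1,197.82 → $0.00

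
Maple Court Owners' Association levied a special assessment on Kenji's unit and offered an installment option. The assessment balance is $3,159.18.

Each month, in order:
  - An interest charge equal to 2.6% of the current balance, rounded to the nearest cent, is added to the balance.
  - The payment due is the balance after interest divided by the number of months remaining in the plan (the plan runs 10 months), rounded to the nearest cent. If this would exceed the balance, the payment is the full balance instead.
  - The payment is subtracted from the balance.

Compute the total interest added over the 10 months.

$488.90

Month 1: opening $3,159.18; interest $82.14 → $3,241.32; payment $324.13; balance $2,917.19
Month 2: opening $2,917.19; interest $75.85 → $2,993.04; payment $332.56; balance $2,660.48
Month 3: opening $2,660.48; interest $69.17 → $2,729.65; payment $341.21; balance $2,388.44
Month 4: opening $2,388.44; interest $62.10 → $2,450.54; payment $350.08; balance $2,100.46
Month 5: opening $2,100.46; interest $54.61 → $2,155.07; payment $359.18; balance $1,795.89
Month 6: opening $1,795.89; interest $46.69 → $1,842.58; payment $368.52; balance $1,474.06
Month 7: opening $1,474.06; interest $38.33 → $1,512.39; payment $378.10; balance $1,134.29
Month 8: opening $1,134.29; interest $29.49 → $1,163.78; payment $387.93; balance $775.85
Month 9: opening $775.85; interest $20.17 → $796.02; payment $398.01; balance $398.01
Month 10: opening $398.01; interest $10.35 → $408.36; payment $408.36; balance $0.00
Total interest: $82.14 + $75.85 + $69.17 + $62.10 + $54.61 + $46.69 + $38.33 + $29.49 + $20.17 + $10.35 = $488.90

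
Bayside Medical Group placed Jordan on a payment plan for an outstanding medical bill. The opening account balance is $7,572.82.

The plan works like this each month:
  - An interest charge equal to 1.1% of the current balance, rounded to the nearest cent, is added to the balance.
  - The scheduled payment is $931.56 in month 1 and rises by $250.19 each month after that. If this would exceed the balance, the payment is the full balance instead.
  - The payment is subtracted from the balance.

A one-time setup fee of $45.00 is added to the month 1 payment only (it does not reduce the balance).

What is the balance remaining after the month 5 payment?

$707.60

Month 1: $7,572.82 +$83.30 interest = $7,656.12; pay $931.56 (+ $45.00 fee) → $6,724.56
Month 2: $6,724.56 +$73.97 interest = $6,798.53; pay $1,181.75 → $5,616.78
Month 3: $5,616.78 +$61.78 interest = $5,678.56; pay $1,431.94 → $4,246.62
Month 4: $4,246.62 +$46.71 interest = $4,293.33; pay $1,682.13 → $2,611.20
Month 5: $2,611.20 +$28.72 interest = $2,639.92; pay $1,932.32 → $707.60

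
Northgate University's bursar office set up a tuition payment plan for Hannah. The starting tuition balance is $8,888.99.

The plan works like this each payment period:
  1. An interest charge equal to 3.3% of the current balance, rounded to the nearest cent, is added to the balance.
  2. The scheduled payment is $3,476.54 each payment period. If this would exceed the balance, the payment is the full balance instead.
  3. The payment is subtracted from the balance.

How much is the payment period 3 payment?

$2,497.32

Payment period 1: opening $8,888.99; interest $293.34 → $9,182.33; payment $3,476.54; balance $5,705.79
Payment period 2: opening $5,705.79; interest $188.29 → $5,894.08; payment $3,476.54; balance $2,417.54
Payment period 3: opening $2,417.54; interest $79.78 → $2,497.32; payment $2,497.32; balance $0.00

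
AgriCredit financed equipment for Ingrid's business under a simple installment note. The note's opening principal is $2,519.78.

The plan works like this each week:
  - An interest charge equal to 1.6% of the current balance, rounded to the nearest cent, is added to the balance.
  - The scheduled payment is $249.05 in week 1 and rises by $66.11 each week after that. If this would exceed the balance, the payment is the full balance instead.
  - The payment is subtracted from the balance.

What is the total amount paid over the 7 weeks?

$2,692.36

Week 1: opening $2,519.78; interest $40.32 → $2,560.10; payment $249.05; balance $2,311.05
Week 2: opening $2,311.05; interest $36.98 → $2,348.03; payment $315.16; balance $2,032.87
Week 3: opening $2,032.87; interest $32.53 → $2,065.40; payment $381.27; balance $1,684.13
Week 4: opening $1,684.13; interest $26.95 → $1,711.08; payment $447.38; balance $1,263.70
Week 5: opening $1,263.70; interest $20.22 → $1,283.92; payment $513.49; balance $770.43
Week 6: opening $770.43; interest $12.33 → $782.76; payment $579.60; balance $203.16
Week 7: opening $203.16; interest $3.25 → $206.41; payment $206.41; balance $0.00
Total paid: $2,692.36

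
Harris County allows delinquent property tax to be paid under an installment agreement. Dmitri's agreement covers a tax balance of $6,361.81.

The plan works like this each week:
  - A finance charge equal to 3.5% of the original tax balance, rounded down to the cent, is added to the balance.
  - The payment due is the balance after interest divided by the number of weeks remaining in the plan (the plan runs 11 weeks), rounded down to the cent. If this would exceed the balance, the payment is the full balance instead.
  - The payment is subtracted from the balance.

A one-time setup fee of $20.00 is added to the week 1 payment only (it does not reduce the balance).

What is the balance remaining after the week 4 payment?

$4,714.01

Week 1: opening $6,361.81; interest $222.66 → $6,584.47; payment $598.58 (+ $20.00 fee); balance $5,985.89
Week 2: opening $5,985.89; interest $222.66 → $6,208.55; payment $620.85; balance $5,587.70
Week 3: opening $5,587.70; interest $222.66 → $5,810.36; payment $645.59; balance $5,164.77
Week 4: opening $5,164.77; interest $222.66 → $5,387.43; payment $673.42; balance $4,714.01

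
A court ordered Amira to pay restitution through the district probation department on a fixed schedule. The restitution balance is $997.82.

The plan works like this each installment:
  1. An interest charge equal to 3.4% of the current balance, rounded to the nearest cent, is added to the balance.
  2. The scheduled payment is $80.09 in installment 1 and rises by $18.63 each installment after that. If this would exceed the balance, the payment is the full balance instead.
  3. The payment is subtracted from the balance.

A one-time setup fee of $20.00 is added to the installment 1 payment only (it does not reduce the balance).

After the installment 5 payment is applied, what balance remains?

$558.02

Installment 1: opening $997.82; interest $33.93 → $1,031.75; payment $80.09 (+ $20.00 fee); balance $951.66
Installment 2: opening $951.66; interest $32.36 → $984.02; payment $98.72; balance $885.30
Installment 3: opening $885.30; interest $30.10 → $915.40; payment $117.35; balance $798.05
Installment 4: opening $798.05; interest $27.13 → $825.18; payment $135.98; balance $689.20
Installment 5: opening $689.20; interest $23.43 → $712.63; payment $154.61; balance $558.02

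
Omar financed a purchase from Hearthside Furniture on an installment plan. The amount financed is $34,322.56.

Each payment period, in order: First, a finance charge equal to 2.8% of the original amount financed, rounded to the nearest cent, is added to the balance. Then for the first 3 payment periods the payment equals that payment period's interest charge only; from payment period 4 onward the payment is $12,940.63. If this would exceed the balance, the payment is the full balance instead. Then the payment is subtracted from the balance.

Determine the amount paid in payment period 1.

$961.03

Payment period 1: $34,322.56 +$961.03 interest = $35,283.59; pay $961.03 → $34,322.56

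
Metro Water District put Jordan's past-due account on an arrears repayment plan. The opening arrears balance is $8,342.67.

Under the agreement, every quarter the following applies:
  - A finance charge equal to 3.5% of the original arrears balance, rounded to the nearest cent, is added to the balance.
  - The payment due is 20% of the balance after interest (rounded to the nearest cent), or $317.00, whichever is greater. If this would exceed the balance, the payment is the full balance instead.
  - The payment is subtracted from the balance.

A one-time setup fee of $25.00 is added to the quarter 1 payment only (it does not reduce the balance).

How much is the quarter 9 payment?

Quarter 1: $8,342.67 +$291.99 interest = $8,634.66; pay $1,726.93 (+ $25.00 fee) → $6,907.73
Quarter 2: $6,907.73 +$291.99 interest = $7,199.72; pay $1,439.94 → $5,759.78
Quarter 3: $5,759.78 +$291.99 interest = $6,051.77; pay $1,210.35 → $4,841.42
Quarter 4: $4,841.42 +$291.99 interest = $5,133.41; pay $1,026.68 → $4,106.73
Quarter 5: $4,106.73 +$291.99 interest = $4,398.72; pay $879.74 → $3,518.98
Quarter 6: $3,518.98 +$291.99 interest = $3,810.97; pay $762.19 → $3,048.78
Quarter 7: $3,048.78 +$291.99 interest = $3,340.77; pay $668.15 → $2,672.62
Quarter 8: $2,672.62 +$291.99 interest = $2,964.61; pay $592.92 → $2,371.69
Quarter 9: $2,371.69 +$291.99 interest = $2,663.68; pay $532.74 → $2,130.94

$532.74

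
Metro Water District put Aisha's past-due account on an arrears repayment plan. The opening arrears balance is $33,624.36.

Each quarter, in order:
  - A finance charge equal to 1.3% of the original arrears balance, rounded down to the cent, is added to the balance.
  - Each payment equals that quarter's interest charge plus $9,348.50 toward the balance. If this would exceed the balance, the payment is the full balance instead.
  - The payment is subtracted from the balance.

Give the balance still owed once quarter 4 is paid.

$0.00

Quarter 1: $33,624.36 +$437.11 interest = $34,061.47; pay $9,785.61 → $24,275.86
Quarter 2: $24,275.86 +$437.11 interest = $24,712.97; pay $9,785.61 → $14,927.36
Quarter 3: $14,927.36 +$437.11 interest = $15,364.47; pay $9,785.61 → $5,578.86
Quarter 4: $5,578.86 +$437.11 interest = $6,015.97; pay $6,015.97 → $0.00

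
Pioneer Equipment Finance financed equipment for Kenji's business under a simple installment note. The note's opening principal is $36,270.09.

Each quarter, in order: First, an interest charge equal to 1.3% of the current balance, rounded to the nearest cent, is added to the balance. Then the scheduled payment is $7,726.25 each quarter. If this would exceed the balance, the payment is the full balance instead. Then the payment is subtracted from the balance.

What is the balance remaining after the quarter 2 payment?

# | Opening | Interest | Payment | End bal
1 | $36,270.09 | $471.51 | $7,726.25 | $29,015.35
2 | $29,015.35 | $377.20 | $7,726.25 | $21,666.30

$21,666.30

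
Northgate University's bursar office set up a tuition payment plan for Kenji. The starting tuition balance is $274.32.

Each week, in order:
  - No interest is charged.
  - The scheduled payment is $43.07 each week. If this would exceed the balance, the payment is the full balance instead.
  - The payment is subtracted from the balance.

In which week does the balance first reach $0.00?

Week 1: opening $274.32; payment $43.07; balance $231.25
Week 2: opening $231.25; payment $43.07; balance $188.18
Week 3: opening $188.18; payment $43.07; balance $145.11
Week 4: opening $145.11; payment $43.07; balance $102.04
Week 5: opening $102.04; payment $43.07; balance $58.97
Week 6: opening $58.97; payment $43.07; balance $15.90
Week 7: opening $15.90; payment $15.90; balance $0.00
Balance reaches $0.00 in week 7.

7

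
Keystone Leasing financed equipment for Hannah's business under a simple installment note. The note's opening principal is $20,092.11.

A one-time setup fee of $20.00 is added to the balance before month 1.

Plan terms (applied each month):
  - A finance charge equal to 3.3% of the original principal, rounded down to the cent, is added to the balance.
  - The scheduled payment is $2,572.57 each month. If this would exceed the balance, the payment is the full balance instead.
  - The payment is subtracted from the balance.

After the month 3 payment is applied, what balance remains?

$14,383.49

Month 1: opening $20,112.11; interest $663.03 → $20,775.14; payment $2,572.57; balance $18,202.57
Month 2: opening $18,202.57; interest $663.03 → $18,865.60; payment $2,572.57; balance $16,293.03
Month 3: opening $16,293.03; interest $663.03 → $16,956.06; payment $2,572.57; balance $14,383.49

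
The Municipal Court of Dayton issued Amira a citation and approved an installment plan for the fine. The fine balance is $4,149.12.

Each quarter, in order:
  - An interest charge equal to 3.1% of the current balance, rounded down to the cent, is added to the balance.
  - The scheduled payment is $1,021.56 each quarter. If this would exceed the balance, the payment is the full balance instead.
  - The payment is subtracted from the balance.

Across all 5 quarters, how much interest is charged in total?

Quarter 1: $4,149.12 +$128.62 interest = $4,277.74; pay $1,021.56 → $3,256.18
Quarter 2: $3,256.18 +$100.94 interest = $3,357.12; pay $1,021.56 → $2,335.56
Quarter 3: $2,335.56 +$72.40 interest = $2,407.96; pay $1,021.56 → $1,386.40
Quarter 4: $1,386.40 +$42.97 interest = $1,429.37; pay $1,021.56 → $407.81
Quarter 5: $407.81 +$12.64 interest = $420.45; pay $420.45 → $0.00
Total interest: $128.62 + $100.94 + $72.40 + $42.97 + $12.64 = $357.57

$357.57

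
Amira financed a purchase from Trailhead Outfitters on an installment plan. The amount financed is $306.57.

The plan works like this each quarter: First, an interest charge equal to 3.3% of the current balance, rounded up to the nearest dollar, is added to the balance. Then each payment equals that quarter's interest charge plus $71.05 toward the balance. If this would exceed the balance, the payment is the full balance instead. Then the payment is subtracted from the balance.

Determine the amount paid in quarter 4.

Quarter 1: opening $306.57; interest $11.00 → $317.57; payment $82.05; balance $235.52
Quarter 2: opening $235.52; interest $8.00 → $243.52; payment $79.05; balance $164.47
Quarter 3: opening $164.47; interest $6.00 → $170.47; payment $77.05; balance $93.42
Quarter 4: opening $93.42; interest $4.00 → $97.42; payment $75.05; balance $22.37

$75.05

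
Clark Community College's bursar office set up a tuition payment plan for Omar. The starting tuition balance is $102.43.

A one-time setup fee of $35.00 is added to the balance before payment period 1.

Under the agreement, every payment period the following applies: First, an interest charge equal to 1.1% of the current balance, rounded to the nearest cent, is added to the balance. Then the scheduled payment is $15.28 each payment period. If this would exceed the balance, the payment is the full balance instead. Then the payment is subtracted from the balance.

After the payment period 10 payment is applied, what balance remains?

$0.00

# | Opening | Interest | Payment | End bal
1 | $137.43 | $1.51 | $15.28 | $123.66
2 | $123.66 | $1.36 | $15.28 | $109.74
3 | $109.74 | $1.21 | $15.28 | $95.67
4 | $95.67 | $1.05 | $15.28 | $81.44
5 | $81.44 | $0.90 | $15.28 | $67.06
6 | $67.06 | $0.74 | $15.28 | $52.52
7 | $52.52 | $0.58 | $15.28 | $37.82
8 | $37.82 | $0.42 | $15.28 | $22.96
9 | $22.96 | $0.25 | $15.28 | $7.93
10 | $7.93 | $0.09 | $8.02 | $0.00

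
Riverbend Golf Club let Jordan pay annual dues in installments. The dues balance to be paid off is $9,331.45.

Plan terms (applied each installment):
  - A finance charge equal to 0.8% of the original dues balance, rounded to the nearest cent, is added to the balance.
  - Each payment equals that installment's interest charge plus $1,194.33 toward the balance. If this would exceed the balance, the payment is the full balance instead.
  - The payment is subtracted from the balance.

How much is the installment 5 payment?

$1,268.98

# | Opening | Interest | Payment | End bal
1 | $9,331.45 | $74.65 | $1,268.98 | $8,137.12
2 | $8,137.12 | $74.65 | $1,268.98 | $6,942.79
3 | $6,942.79 | $74.65 | $1,268.98 | $5,748.46
4 | $5,748.46 | $74.65 | $1,268.98 | $4,554.13
5 | $4,554.13 | $74.65 | $1,268.98 | $3,359.80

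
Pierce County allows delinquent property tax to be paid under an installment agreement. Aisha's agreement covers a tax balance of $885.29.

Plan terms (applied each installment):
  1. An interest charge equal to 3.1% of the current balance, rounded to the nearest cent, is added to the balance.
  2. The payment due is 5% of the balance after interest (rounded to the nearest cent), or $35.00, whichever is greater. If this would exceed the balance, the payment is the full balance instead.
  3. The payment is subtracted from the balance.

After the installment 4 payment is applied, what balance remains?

Installment 1: $885.29 +$27.44 interest = $912.73; pay $45.64 → $867.09
Installment 2: $867.09 +$26.88 interest = $893.97; pay $44.70 → $849.27
Installment 3: $849.27 +$26.33 interest = $875.60; pay $43.78 → $831.82
Installment 4: $831.82 +$25.79 interest = $857.61; pay $42.88 → $814.73

$814.73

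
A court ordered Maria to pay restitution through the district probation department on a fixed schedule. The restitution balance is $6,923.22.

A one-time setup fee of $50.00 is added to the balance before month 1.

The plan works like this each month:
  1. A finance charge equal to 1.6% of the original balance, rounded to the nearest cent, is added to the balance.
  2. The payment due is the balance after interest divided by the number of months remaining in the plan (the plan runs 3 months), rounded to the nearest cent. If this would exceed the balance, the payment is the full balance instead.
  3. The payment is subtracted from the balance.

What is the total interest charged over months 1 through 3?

Month 1: $6,973.22 +$110.77 interest = $7,083.99; pay $2,361.33 → $4,722.66
Month 2: $4,722.66 +$110.77 interest = $4,833.43; pay $2,416.72 → $2,416.71
Month 3: $2,416.71 +$110.77 interest = $2,527.48; pay $2,527.48 → $0.00
Total interest: $110.77 + $110.77 + $110.77 = $332.31

$332.31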